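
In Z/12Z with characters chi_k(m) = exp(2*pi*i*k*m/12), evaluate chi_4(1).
chi_4(1) = zeta_12^4 = exp(2*I*pi/3)

Proof sketch: chi_4(1) = zeta_12^(4*1) = zeta_12^4. Since zeta_12^12 = 1, this equals zeta_12^4 = exp(2*pi*i*4/12) = exp(2*I*pi/3).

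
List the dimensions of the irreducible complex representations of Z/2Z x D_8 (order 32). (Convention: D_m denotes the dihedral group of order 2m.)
Dimensions: 1, 1, 1, 1, 1, 1, 1, 1, 2, 2, 2, 2, 2, 2

Details: There are 14 irreducibles (= number of conjugacy classes). Their dimensions d_i satisfy sum d_i^2 = |G| = 32: 1 + 1 + 1 + 1 + 1 + 1 + 1 + 1 + 4 + 4 + 4 + 4 + 4 + 4 = 32. (For the product with Z/2Z: each of the 2 1-dim characters of Z/2Z tensors with each irrep of D_8, giving 2 copies of each D_8-dimension.)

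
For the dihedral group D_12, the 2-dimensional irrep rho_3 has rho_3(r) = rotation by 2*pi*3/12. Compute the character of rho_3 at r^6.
chi_{rho_3}(r^6) = 2*cos(2*pi*3*6/12) = -2

Argument: rho_3(r^6) is rotation by angle 2*pi*3*6/12, whose trace is 2*cos(2*pi*3*6/12) = -2.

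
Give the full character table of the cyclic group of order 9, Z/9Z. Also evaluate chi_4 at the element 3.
Character table of Z/9Z (irreps indexed chi_0,...,chi_8 with chi_k(m) = zeta_9^(k*m), zeta_9 = exp(2*pi*i/9)):
  irrep \ class  {0} (size 1)  {1} (size 1)    {2} (size 1)    {3} (size 1)    {4} (size 1)    {5} (size 1)    {6} (size 1)    {7} (size 1)    {8} (size 1)  
  chi_0          1             1               1               1               1               1               1               1               1             
  chi_1          1             exp(2*I*pi/9)   exp(4*I*pi/9)   exp(2*I*pi/3)   exp(8*I*pi/9)   exp(-8*I*pi/9)  exp(-2*I*pi/3)  exp(-4*I*pi/9)  exp(-2*I*pi/9)
  chi_2          1             exp(4*I*pi/9)   exp(8*I*pi/9)   exp(-2*I*pi/3)  exp(-2*I*pi/9)  exp(2*I*pi/9)   exp(2*I*pi/3)   exp(-8*I*pi/9)  exp(-4*I*pi/9)
  chi_3          1             exp(2*I*pi/3)   exp(-2*I*pi/3)  1               exp(2*I*pi/3)   exp(-2*I*pi/3)  1               exp(2*I*pi/3)   exp(-2*I*pi/3)
  chi_4          1             exp(8*I*pi/9)   exp(-2*I*pi/9)  exp(2*I*pi/3)   exp(-4*I*pi/9)  exp(4*I*pi/9)   exp(-2*I*pi/3)  exp(2*I*pi/9)   exp(-8*I*pi/9)
  chi_5          1             exp(-8*I*pi/9)  exp(2*I*pi/9)   exp(-2*I*pi/3)  exp(4*I*pi/9)   exp(-4*I*pi/9)  exp(2*I*pi/3)   exp(-2*I*pi/9)  exp(8*I*pi/9) 
  chi_6          1             exp(-2*I*pi/3)  exp(2*I*pi/3)   1               exp(-2*I*pi/3)  exp(2*I*pi/3)   1               exp(-2*I*pi/3)  exp(2*I*pi/3) 
  chi_7          1             exp(-4*I*pi/9)  exp(-8*I*pi/9)  exp(2*I*pi/3)   exp(2*I*pi/9)   exp(-2*I*pi/9)  exp(-2*I*pi/3)  exp(8*I*pi/9)   exp(4*I*pi/9) 
  chi_8          1             exp(-2*I*pi/9)  exp(-4*I*pi/9)  exp(-2*I*pi/3)  exp(-8*I*pi/9)  exp(8*I*pi/9)   exp(2*I*pi/3)   exp(4*I*pi/9)   exp(2*I*pi/9) 

Spot check: chi_4(3) = zeta_9^(4*3) = zeta_9^12 = exp(2*I*pi/3).

Why: Z/9Z is abelian, so all 9 irreducible complex representations are 1-dimensional. They are given by chi_k(m) = zeta_9^(k*m) for k = 0,...,8. Row orthogonality: sum_m chi_k(m) conj(chi_l(m)) = 9 * [k = l].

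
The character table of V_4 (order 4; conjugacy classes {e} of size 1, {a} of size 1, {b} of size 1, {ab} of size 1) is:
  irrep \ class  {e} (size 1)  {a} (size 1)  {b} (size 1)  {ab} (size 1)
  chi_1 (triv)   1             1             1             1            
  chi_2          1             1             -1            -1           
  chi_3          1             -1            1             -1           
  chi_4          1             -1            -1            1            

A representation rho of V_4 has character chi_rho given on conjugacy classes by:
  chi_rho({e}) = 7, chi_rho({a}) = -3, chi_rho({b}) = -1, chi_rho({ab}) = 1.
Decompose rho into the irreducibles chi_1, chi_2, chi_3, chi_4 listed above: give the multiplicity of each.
Multiplicities: chi_1: 1, chi_2: 1, chi_3: 2, chi_4: 3.

Proof sketch: Use <chi_rho, chi> = (1/|G|) sum_C |C| * chi_rho(C) * conj(chi(C)) with |G| = 4 for each irreducible chi in the table:
  <chi_rho, chi_1> = (1/4)[1*(7)*conj(1) + 1*(-3)*conj(1) + 1*(-1)*conj(1) + 1*(1)*conj(1)]
      = (1/4)[(7) + (-3) + (-1) + (1)] = 4/4 = 1
  <chi_rho, chi_2> = (1/4)[1*(7)*conj(1) + 1*(-3)*conj(1) + 1*(-1)*conj(-1) + 1*(1)*conj(-1)]
      = (1/4)[(7) + (-3) + (1) + (-1)] = 4/4 = 1
  <chi_rho, chi_3> = (1/4)[1*(7)*conj(1) + 1*(-3)*conj(-1) + 1*(-1)*conj(1) + 1*(1)*conj(-1)]
      = (1/4)[(7) + (3) + (-1) + (-1)] = 8/4 = 2
  <chi_rho, chi_4> = (1/4)[1*(7)*conj(1) + 1*(-3)*conj(-1) + 1*(-1)*conj(-1) + 1*(1)*conj(1)]
      = (1/4)[(7) + (3) + (1) + (1)] = 12/4 = 3
Dimension check: dim(rho) = sum (mult * dim) = 1*1 + 1*1 + 2*1 + 3*1 = 7 = chi_rho(e) = 7.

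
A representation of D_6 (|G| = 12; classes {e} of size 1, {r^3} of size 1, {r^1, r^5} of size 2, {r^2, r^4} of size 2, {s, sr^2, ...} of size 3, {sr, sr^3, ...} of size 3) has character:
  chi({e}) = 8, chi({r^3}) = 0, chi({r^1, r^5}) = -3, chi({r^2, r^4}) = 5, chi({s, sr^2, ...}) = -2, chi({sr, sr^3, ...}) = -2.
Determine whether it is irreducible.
Not irreducible (reducible): <chi, chi> = 13 > 1.

Proof sketch: <chi, chi> = (1/|G|) sum_C |C| * |chi(C)|^2 = (1/12)[1*|8|^2 + 1*|0|^2 + 2*|-3|^2 + 2*|5|^2 + 3*|-2|^2 + 3*|-2|^2]
  = (1/12)[(64) + (0) + (18) + (50) + (12) + (12)] = 156/12 = 13.
A character is irreducible iff <chi, chi> = 1, so this representation is reducible.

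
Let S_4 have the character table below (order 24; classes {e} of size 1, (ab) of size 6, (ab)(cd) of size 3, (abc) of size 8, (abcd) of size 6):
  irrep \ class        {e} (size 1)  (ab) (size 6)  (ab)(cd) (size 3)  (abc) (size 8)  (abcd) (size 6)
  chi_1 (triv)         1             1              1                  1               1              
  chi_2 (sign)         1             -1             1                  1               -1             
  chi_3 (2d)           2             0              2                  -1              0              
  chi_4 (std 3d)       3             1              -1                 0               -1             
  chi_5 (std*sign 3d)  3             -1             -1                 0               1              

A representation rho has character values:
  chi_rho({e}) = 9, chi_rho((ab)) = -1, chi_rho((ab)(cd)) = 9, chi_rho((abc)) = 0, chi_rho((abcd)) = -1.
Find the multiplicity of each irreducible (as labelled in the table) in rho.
Multiplicities: chi_1: 1, chi_2: 2, chi_3: 3, chi_4: 0, chi_5: 0.

Why: Use <chi_rho, chi> = (1/|G|) sum_C |C| * chi_rho(C) * conj(chi(C)) with |G| = 24 for each irreducible chi in the table:
  <chi_rho, chi_1> = (1/24)[1*(9)*conj(1) + 6*(-1)*conj(1) + 3*(9)*conj(1) + 8*(0)*conj(1) + 6*(-1)*conj(1)]
      = (1/24)[(9) + (-6) + (27) + (0) + (-6)] = 24/24 = 1
  <chi_rho, chi_2> = (1/24)[1*(9)*conj(1) + 6*(-1)*conj(-1) + 3*(9)*conj(1) + 8*(0)*conj(1) + 6*(-1)*conj(-1)]
      = (1/24)[(9) + (6) + (27) + (0) + (6)] = 48/24 = 2
  <chi_rho, chi_3> = (1/24)[1*(9)*conj(2) + 6*(-1)*conj(0) + 3*(9)*conj(2) + 8*(0)*conj(-1) + 6*(-1)*conj(0)]
      = (1/24)[(18) + (0) + (54) + (0) + (0)] = 72/24 = 3
  <chi_rho, chi_4> = (1/24)[1*(9)*conj(3) + 6*(-1)*conj(1) + 3*(9)*conj(-1) + 8*(0)*conj(0) + 6*(-1)*conj(-1)]
      = (1/24)[(27) + (-6) + (-27) + (0) + (6)] = 0/24 = 0
  <chi_rho, chi_5> = (1/24)[1*(9)*conj(3) + 6*(-1)*conj(-1) + 3*(9)*conj(-1) + 8*(0)*conj(0) + 6*(-1)*conj(1)]
      = (1/24)[(27) + (6) + (-27) + (0) + (-6)] = 0/24 = 0
Dimension check: dim(rho) = sum (mult * dim) = 1*1 + 2*1 + 3*2 + 0*3 + 0*3 = 9 = chi_rho(e) = 9.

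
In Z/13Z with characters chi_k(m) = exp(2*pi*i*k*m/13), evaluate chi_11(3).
chi_11(3) = zeta_13^33 = exp(-12*I*pi/13)

Justification: chi_11(3) = zeta_13^(11*3) = zeta_13^33. Since zeta_13^13 = 1, this equals zeta_13^7 = exp(2*pi*i*7/13) = exp(-12*I*pi/13).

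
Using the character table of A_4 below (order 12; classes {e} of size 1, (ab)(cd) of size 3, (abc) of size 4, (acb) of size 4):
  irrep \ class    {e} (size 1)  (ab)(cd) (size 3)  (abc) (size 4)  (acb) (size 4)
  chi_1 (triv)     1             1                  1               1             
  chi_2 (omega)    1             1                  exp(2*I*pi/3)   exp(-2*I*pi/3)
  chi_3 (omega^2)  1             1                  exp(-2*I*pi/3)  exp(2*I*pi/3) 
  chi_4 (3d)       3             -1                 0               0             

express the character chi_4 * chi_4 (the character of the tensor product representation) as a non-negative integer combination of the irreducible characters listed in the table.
chi_4 tensor chi_4 = chi_1 + chi_2 + chi_3 + 2*chi_4 (all other irreducibles have multiplicity 0).

Explanation: The character of a tensor product is the pointwise product (chi_4 * chi_4)(C) = chi_4(C) * chi_4(C):
  {e}: (3)*(3), (ab)(cd): (-1)*(-1), (abc): (0)*(0), (acb): (0)*(0)
so (chi_4 * chi_4) takes values
  {e} -> 9, (ab)(cd) -> 1, (abc) -> 0, (acb) -> 0.
Now take the inner product of this character with each irreducible chi from the table, <chi_4*chi_4, chi> = (1/12) sum_C |C| (chi_4*chi_4)(C) conj(chi(C)):
  <chi_4*chi_4, chi_1> = (1/12)[1*(9)*conj(1) + 3*(1)*conj(1) + 4*(0)*conj(1) + 4*(0)*conj(1)]
      = (1/12)[(9) + (3) + (0) + (0)] = 12/12 = 1
  <chi_4*chi_4, chi_2> = (1/12)[1*(9)*conj(1) + 3*(1)*conj(1) + 4*(0)*conj(exp(2*I*pi/3)) + 4*(0)*conj(exp(-2*I*pi/3))]
      = (1/12)[(9) + (3) + (0) + (0)] = 12/12 = 1
  <chi_4*chi_4, chi_3> = (1/12)[1*(9)*conj(1) + 3*(1)*conj(1) + 4*(0)*conj(exp(-2*I*pi/3)) + 4*(0)*conj(exp(2*I*pi/3))]
      = (1/12)[(9) + (3) + (0) + (0)] = 12/12 = 1
  <chi_4*chi_4, chi_4> = (1/12)[1*(9)*conj(3) + 3*(1)*conj(-1) + 4*(0)*conj(0) + 4*(0)*conj(0)]
      = (1/12)[(27) + (-3) + (0) + (0)] = 24/12 = 2
(Exp terms are combined using exp(i*s)*conj(exp(i*t)) = exp(i*(s-t)), and sums of them are collapsed using the identity that for every m > 1 the m distinct m-th roots of unity sum to 0, e.g. 1 + exp(2*I*pi/3) + exp(-2*I*pi/3) = 0.)
Hence the multiplicities are chi_1: 1, chi_2: 1, chi_3: 1, chi_4: 2. Dimension check: dim(chi_4)*dim(chi_4) = 3*3 = 9 and sum (mult * dim) = 1*1 + 1*1 + 1*1 + 2*3 = 9.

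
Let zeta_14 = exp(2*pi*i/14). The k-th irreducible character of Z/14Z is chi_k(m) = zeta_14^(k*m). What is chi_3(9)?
chi_3(9) = zeta_14^27 = exp(-I*pi/7)

Details: chi_3(9) = zeta_14^(3*9) = zeta_14^27. Since zeta_14^14 = 1, this equals zeta_14^13 = exp(2*pi*i*13/14) = exp(-I*pi/7).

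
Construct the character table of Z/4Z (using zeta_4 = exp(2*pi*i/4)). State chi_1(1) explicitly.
Character table of Z/4Z (irreps indexed chi_0,...,chi_3 with chi_k(m) = zeta_4^(k*m), zeta_4 = exp(2*pi*i/4)):
  irrep \ class  {0} (size 1)  {1} (size 1)  {2} (size 1)  {3} (size 1)
  chi_0          1             1             1             1           
  chi_1          1             I             -1            -I          
  chi_2          1             -1            1             -1          
  chi_3          1             -I            -1            I           

Spot check: chi_1(1) = zeta_4^(1*1) = zeta_4^1 = I.

Reasoning: Z/4Z is abelian, so all 4 irreducible complex representations are 1-dimensional. They are given by chi_k(m) = zeta_4^(k*m) for k = 0,...,3. Row orthogonality: sum_m chi_k(m) conj(chi_l(m)) = 4 * [k = l].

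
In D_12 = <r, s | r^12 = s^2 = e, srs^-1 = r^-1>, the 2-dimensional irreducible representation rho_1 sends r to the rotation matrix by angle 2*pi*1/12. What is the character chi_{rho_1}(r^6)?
chi_{rho_1}(r^6) = 2*cos(2*pi*1*6/12) = -2

Explanation: rho_1(r^6) is rotation by angle 2*pi*1*6/12, whose trace is 2*cos(2*pi*1*6/12) = -2.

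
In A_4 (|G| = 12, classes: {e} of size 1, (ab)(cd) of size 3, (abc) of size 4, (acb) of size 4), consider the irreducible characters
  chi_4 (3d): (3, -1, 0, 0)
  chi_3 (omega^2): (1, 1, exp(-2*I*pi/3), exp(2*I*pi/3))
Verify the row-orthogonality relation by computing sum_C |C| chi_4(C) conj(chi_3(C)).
Sum = 0; so <chi_4, chi_3> = 0 (distinct irreducibles are orthogonal).

Compute term by term over conjugacy classes (|C| * chi_4(C) * conj(chi_3(C))):
  1*(3)*conj(1) + 3*(-1)*conj(1) + 4*(0)*conj(exp(-2*I*pi/3)) + 4*(0)*conj(exp(2*I*pi/3))
  = (3) + (-3) + (0) + (0)
  = 0.
(Exp terms are combined using exp(i*s)*conj(exp(i*t)) = exp(i*(s-t)), and sums of them are collapsed using the identity that for every m > 1 the m distinct m-th roots of unity sum to 0, e.g. 1 + exp(2*I*pi/3) + exp(-2*I*pi/3) = 0.)
Dividing by |G| = 12 gives 0/12 = 0, matching the row-orthogonality relation <chi_4, chi_3> = [chi_4 = chi_3].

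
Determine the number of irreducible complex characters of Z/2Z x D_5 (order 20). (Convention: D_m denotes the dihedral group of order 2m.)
8

Details: The number of irreducible complex representations of a finite group equals its number of conjugacy classes. For a direct product, #classes(G x H) = #classes(G) * #classes(H). Z/2Z has 2 classes (abelian), D_5 has 4 classes, so 2 * 4 = 8, so Z/2Z x D_5 (order 20) has exactly 8 irreducible complex representations.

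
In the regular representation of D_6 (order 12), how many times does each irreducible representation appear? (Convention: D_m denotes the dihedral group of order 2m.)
Each irreducible V_i of dimension d_i appears with multiplicity d_i, i.e. rho_reg = (direct sum over all irreducibles V_i) d_i V_i. The irreducible dimensions for D_6 are 1, 1, 1, 1, 2, 2: 4 irreducibles of dimension 1, each with multiplicity 1; 2 irreducibles of dimension 2, each with multiplicity 2. Total dimension 4*1*1 + 2*2*2 = 12 = |G|.

Argument: General theorem: in the regular representation of a finite group G, each irreducible appears with multiplicity equal to its dimension. Check: dim(rho_reg) = sum d_i^2 = 1 + 1 + 1 + 1 + 4 + 4 = 12 = |G|.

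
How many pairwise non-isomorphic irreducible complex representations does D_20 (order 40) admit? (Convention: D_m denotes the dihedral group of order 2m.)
13

Reasoning: The number of irreducible complex representations of a finite group equals its number of conjugacy classes. D_20 has 13 conjugacy classes (n/2 + 3 for n even), so D_20 (order 40) has exactly 13 irreducible complex representations.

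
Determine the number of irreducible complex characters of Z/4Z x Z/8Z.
32

Justification: The number of irreducible complex representations of a finite group equals its number of conjugacy classes. Z/4Z x Z/8Z is abelian of order 32, so every element is its own conjugacy class: 32 classes, so Z/4Z x Z/8Z (order 32) has exactly 32 irreducible complex representations.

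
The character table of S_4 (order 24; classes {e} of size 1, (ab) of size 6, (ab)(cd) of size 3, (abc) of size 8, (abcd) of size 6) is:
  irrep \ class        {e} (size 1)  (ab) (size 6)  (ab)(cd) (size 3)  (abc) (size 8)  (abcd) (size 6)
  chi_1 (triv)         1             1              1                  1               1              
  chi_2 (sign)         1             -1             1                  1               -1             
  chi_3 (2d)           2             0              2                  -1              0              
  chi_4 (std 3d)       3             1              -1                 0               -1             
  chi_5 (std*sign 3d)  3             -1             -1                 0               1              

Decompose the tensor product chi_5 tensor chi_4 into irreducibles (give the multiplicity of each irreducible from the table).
chi_5 tensor chi_4 = chi_2 + chi_3 + chi_4 + chi_5 (all other irreducibles have multiplicity 0).

Reasoning: The character of a tensor product is the pointwise product (chi_5 * chi_4)(C) = chi_5(C) * chi_4(C):
  {e}: (3)*(3), (ab): (-1)*(1), (ab)(cd): (-1)*(-1), (abc): (0)*(0), (abcd): (1)*(-1)
so (chi_5 * chi_4) takes values
  {e} -> 9, (ab) -> -1, (ab)(cd) -> 1, (abc) -> 0, (abcd) -> -1.
Now take the inner product of this character with each irreducible chi from the table, <chi_5*chi_4, chi> = (1/24) sum_C |C| (chi_5*chi_4)(C) conj(chi(C)):
  <chi_5*chi_4, chi_1> = (1/24)[1*(9)*conj(1) + 6*(-1)*conj(1) + 3*(1)*conj(1) + 8*(0)*conj(1) + 6*(-1)*conj(1)]
      = (1/24)[(9) + (-6) + (3) + (0) + (-6)] = 0/24 = 0
  <chi_5*chi_4, chi_2> = (1/24)[1*(9)*conj(1) + 6*(-1)*conj(-1) + 3*(1)*conj(1) + 8*(0)*conj(1) + 6*(-1)*conj(-1)]
      = (1/24)[(9) + (6) + (3) + (0) + (6)] = 24/24 = 1
  <chi_5*chi_4, chi_3> = (1/24)[1*(9)*conj(2) + 6*(-1)*conj(0) + 3*(1)*conj(2) + 8*(0)*conj(-1) + 6*(-1)*conj(0)]
      = (1/24)[(18) + (0) + (6) + (0) + (0)] = 24/24 = 1
  <chi_5*chi_4, chi_4> = (1/24)[1*(9)*conj(3) + 6*(-1)*conj(1) + 3*(1)*conj(-1) + 8*(0)*conj(0) + 6*(-1)*conj(-1)]
      = (1/24)[(27) + (-6) + (-3) + (0) + (6)] = 24/24 = 1
  <chi_5*chi_4, chi_5> = (1/24)[1*(9)*conj(3) + 6*(-1)*conj(-1) + 3*(1)*conj(-1) + 8*(0)*conj(0) + 6*(-1)*conj(1)]
      = (1/24)[(27) + (6) + (-3) + (0) + (-6)] = 24/24 = 1
Hence the multiplicities are chi_2: 1, chi_3: 1, chi_4: 1, chi_5: 1. Dimension check: dim(chi_5)*dim(chi_4) = 3*3 = 9 and sum (mult * dim) = 1*1 + 1*2 + 1*3 + 1*3 = 9.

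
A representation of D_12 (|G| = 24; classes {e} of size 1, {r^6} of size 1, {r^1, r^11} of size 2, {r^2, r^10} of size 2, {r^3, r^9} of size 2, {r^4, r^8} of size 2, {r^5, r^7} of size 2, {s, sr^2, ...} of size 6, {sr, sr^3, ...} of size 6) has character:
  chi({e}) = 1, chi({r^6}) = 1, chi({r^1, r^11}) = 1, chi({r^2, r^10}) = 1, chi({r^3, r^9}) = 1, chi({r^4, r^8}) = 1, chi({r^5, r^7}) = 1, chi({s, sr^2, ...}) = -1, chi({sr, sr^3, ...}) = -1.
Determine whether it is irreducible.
Irreducible: <chi, chi> = 1.

Working: <chi, chi> = (1/|G|) sum_C |C| * |chi(C)|^2 = (1/24)[1*|1|^2 + 1*|1|^2 + 2*|1|^2 + 2*|1|^2 + 2*|1|^2 + 2*|1|^2 + 2*|1|^2 + 6*|-1|^2 + 6*|-1|^2]
  = (1/24)[(1) + (1) + (2) + (2) + (2) + (2) + (2) + (6) + (6)] = 24/24 = 1.
A character is irreducible iff <chi, chi> = 1, so this representation is irreducible.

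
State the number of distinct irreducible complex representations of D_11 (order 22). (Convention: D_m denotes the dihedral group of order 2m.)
7

The number of irreducible complex representations of a finite group equals its number of conjugacy classes. D_11 has 7 conjugacy classes ((n+3)/2 for n odd), so D_11 (order 22) has exactly 7 irreducible complex representations.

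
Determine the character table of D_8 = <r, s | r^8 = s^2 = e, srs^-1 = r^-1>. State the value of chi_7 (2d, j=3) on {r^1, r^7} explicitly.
Conjugacy classes: {e} of size 1, {r^4} of size 1, {r^1, r^7} of size 2, {r^2, r^6} of size 2, {r^3, r^5} of size 2, {s, sr^2, ...} of size 4, {sr, sr^3, ...} of size 4.
Character table:
  irrep \ class              {e} (size 1)  {r^4} (size 1)  {r^1, r^7} (size 2)  {r^2, r^6} (size 2)  {r^3, r^5} (size 2)  {s, sr^2, ...} (size 4)  {sr, sr^3, ...} (size 4)
  chi_1 (triv)               1             1               1                    1                    1                    1                        1                       
  chi_2 (sign: r->1, s->-1)  1             1               1                    1                    1                    -1                       -1                      
  chi_3 (r->-1, s->1)        1             1               -1                   1                    -1                   1                        -1                      
  chi_4 (r->-1, s->-1)       1             1               -1                   1                    -1                   -1                       1                       
  chi_5 (2d, j=1)            2             -2              sqrt(2)              0                    -sqrt(2)             0                        0                       
  chi_6 (2d, j=2)            2             2               0                    -2                   0                    0                        0                       
  chi_7 (2d, j=3)            2             -2              -sqrt(2)             0                    sqrt(2)              0                        0                       

Spot check: chi_7 (2d, j=3) on {r^1, r^7} = -sqrt(2).

Proof sketch: D_8 has order 2*8 = 16 with 7 conjugacy classes, hence 7 irreducibles. Sum of squared dims 1 + 1 + 1 + 1 + 4 + 4 + 4 = 16 = |G|. Linear characters come from the abelianisation; the 2-dimensional irreps have character r^k -> 2*cos(2*pi*j*k/8), reflections -> 0.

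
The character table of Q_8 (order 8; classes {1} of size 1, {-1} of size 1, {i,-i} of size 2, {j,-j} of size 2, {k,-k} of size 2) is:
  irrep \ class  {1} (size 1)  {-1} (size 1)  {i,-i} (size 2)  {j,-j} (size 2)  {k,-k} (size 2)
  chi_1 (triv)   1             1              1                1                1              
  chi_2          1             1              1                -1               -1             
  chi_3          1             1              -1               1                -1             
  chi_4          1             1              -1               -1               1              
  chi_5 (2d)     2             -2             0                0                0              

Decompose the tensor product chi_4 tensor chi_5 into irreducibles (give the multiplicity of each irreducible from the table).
chi_4 tensor chi_5 = chi_5 (all other irreducibles have multiplicity 0).

Why: The character of a tensor product is the pointwise product (chi_4 * chi_5)(C) = chi_4(C) * chi_5(C):
  {1}: (1)*(2), {-1}: (1)*(-2), {i,-i}: (-1)*(0), {j,-j}: (-1)*(0), {k,-k}: (1)*(0)
so (chi_4 * chi_5) takes values
  {1} -> 2, {-1} -> -2, {i,-i} -> 0, {j,-j} -> 0, {k,-k} -> 0.
Now take the inner product of this character with each irreducible chi from the table, <chi_4*chi_5, chi> = (1/8) sum_C |C| (chi_4*chi_5)(C) conj(chi(C)):
  <chi_4*chi_5, chi_1> = (1/8)[1*(2)*conj(1) + 1*(-2)*conj(1) + 2*(0)*conj(1) + 2*(0)*conj(1) + 2*(0)*conj(1)]
      = (1/8)[(2) + (-2) + (0) + (0) + (0)] = 0/8 = 0
  <chi_4*chi_5, chi_2> = (1/8)[1*(2)*conj(1) + 1*(-2)*conj(1) + 2*(0)*conj(1) + 2*(0)*conj(-1) + 2*(0)*conj(-1)]
      = (1/8)[(2) + (-2) + (0) + (0) + (0)] = 0/8 = 0
  <chi_4*chi_5, chi_3> = (1/8)[1*(2)*conj(1) + 1*(-2)*conj(1) + 2*(0)*conj(-1) + 2*(0)*conj(1) + 2*(0)*conj(-1)]
      = (1/8)[(2) + (-2) + (0) + (0) + (0)] = 0/8 = 0
  <chi_4*chi_5, chi_4> = (1/8)[1*(2)*conj(1) + 1*(-2)*conj(1) + 2*(0)*conj(-1) + 2*(0)*conj(-1) + 2*(0)*conj(1)]
      = (1/8)[(2) + (-2) + (0) + (0) + (0)] = 0/8 = 0
  <chi_4*chi_5, chi_5> = (1/8)[1*(2)*conj(2) + 1*(-2)*conj(-2) + 2*(0)*conj(0) + 2*(0)*conj(0) + 2*(0)*conj(0)]
      = (1/8)[(4) + (4) + (0) + (0) + (0)] = 8/8 = 1
Hence the multiplicities are chi_5: 1. Dimension check: dim(chi_4)*dim(chi_5) = 1*2 = 2 and sum (mult * dim) = 1*2 = 2.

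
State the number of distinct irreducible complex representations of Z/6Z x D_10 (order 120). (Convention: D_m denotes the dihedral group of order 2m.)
48

Details: The number of irreducible complex representations of a finite group equals its number of conjugacy classes. For a direct product, #classes(G x H) = #classes(G) * #classes(H). Z/6Z has 6 classes (abelian), D_10 has 8 classes, so 6 * 8 = 48, so Z/6Z x D_10 (order 120) has exactly 48 irreducible complex representations.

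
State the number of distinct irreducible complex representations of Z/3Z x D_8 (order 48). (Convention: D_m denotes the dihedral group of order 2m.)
21

Explanation: The number of irreducible complex representations of a finite group equals its number of conjugacy classes. For a direct product, #classes(G x H) = #classes(G) * #classes(H). Z/3Z has 3 classes (abelian), D_8 has 7 classes, so 3 * 7 = 21, so Z/3Z x D_8 (order 48) has exactly 21 irreducible complex representations.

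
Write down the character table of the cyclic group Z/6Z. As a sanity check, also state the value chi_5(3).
Character table of Z/6Z (irreps indexed chi_0,...,chi_5 with chi_k(m) = zeta_6^(k*m), zeta_6 = exp(2*pi*i/6)):
  irrep \ class  {0} (size 1)  {1} (size 1)    {2} (size 1)    {3} (size 1)  {4} (size 1)    {5} (size 1)  
  chi_0          1             1               1               1             1               1             
  chi_1          1             exp(I*pi/3)     exp(2*I*pi/3)   -1            exp(-2*I*pi/3)  exp(-I*pi/3)  
  chi_2          1             exp(2*I*pi/3)   exp(-2*I*pi/3)  1             exp(2*I*pi/3)   exp(-2*I*pi/3)
  chi_3          1             -1              1               -1            1               -1            
  chi_4          1             exp(-2*I*pi/3)  exp(2*I*pi/3)   1             exp(-2*I*pi/3)  exp(2*I*pi/3) 
  chi_5          1             exp(-I*pi/3)    exp(-2*I*pi/3)  -1            exp(2*I*pi/3)   exp(I*pi/3)   

Spot check: chi_5(3) = zeta_6^(5*3) = zeta_6^15 = -1.

Proof sketch: Z/6Z is abelian, so all 6 irreducible complex representations are 1-dimensional. They are given by chi_k(m) = zeta_6^(k*m) for k = 0,...,5. Row orthogonality: sum_m chi_k(m) conj(chi_l(m)) = 6 * [k = l].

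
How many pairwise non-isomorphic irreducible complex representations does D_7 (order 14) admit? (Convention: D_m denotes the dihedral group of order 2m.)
5

Why: The number of irreducible complex representations of a finite group equals its number of conjugacy classes. D_7 has 5 conjugacy classes ((n+3)/2 for n odd), so D_7 (order 14) has exactly 5 irreducible complex representations.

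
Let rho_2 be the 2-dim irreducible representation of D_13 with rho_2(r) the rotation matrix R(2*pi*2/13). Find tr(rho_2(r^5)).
chi_{rho_2}(r^5) = 2*cos(2*pi*2*5/13) = 2*cos(6*pi/13)

Justification: rho_2(r^5) is rotation by angle 2*pi*2*5/13, whose trace is 2*cos(2*pi*2*5/13) = 2*cos(6*pi/13).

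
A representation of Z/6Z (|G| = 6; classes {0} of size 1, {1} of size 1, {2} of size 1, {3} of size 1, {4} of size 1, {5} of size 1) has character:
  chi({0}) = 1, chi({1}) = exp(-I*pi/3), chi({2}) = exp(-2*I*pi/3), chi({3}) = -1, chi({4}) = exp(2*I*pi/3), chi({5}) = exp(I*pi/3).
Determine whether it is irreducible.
Irreducible: <chi, chi> = 1.

Proof sketch: <chi, chi> = (1/|G|) sum_C |C| * |chi(C)|^2 = (1/6)[1*|1|^2 + 1*|exp(-I*pi/3)|^2 + 1*|exp(-2*I*pi/3)|^2 + 1*|-1|^2 + 1*|exp(2*I*pi/3)|^2 + 1*|exp(I*pi/3)|^2]
  = (1/6)[(1) + (1) + (1) + (1) + (1) + (1)] = 6/6 = 1.
(Exp terms are combined using exp(i*s)*conj(exp(i*t)) = exp(i*(s-t)), and sums of them are collapsed using the identity that for every m > 1 the m distinct m-th roots of unity sum to 0, e.g. 1 + exp(2*I*pi/3) + exp(-2*I*pi/3) = 0.)
A character is irreducible iff <chi, chi> = 1, so this representation is irreducible.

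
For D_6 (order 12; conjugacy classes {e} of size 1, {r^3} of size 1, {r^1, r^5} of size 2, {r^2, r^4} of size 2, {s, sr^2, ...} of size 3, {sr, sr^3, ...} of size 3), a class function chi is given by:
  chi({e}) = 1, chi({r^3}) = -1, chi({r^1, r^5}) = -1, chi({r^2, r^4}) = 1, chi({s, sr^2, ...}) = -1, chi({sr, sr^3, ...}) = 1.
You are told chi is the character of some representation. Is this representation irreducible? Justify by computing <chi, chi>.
Irreducible: <chi, chi> = 1.

Working: <chi, chi> = (1/|G|) sum_C |C| * |chi(C)|^2 = (1/12)[1*|1|^2 + 1*|-1|^2 + 2*|-1|^2 + 2*|1|^2 + 3*|-1|^2 + 3*|1|^2]
  = (1/12)[(1) + (1) + (2) + (2) + (3) + (3)] = 12/12 = 1.
A character is irreducible iff <chi, chi> = 1, so this representation is irreducible.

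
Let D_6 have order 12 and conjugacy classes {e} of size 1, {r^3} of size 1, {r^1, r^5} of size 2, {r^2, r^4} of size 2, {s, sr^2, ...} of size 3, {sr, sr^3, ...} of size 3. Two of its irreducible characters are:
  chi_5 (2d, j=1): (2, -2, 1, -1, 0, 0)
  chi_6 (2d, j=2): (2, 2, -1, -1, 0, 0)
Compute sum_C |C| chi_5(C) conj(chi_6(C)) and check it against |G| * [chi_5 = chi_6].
Sum = 0; so <chi_5, chi_6> = 0 (distinct irreducibles are orthogonal).

Details: Compute term by term over conjugacy classes (|C| * chi_5(C) * conj(chi_6(C))):
  1*(2)*conj(2) + 1*(-2)*conj(2) + 2*(1)*conj(-1) + 2*(-1)*conj(-1) + 3*(0)*conj(0) + 3*(0)*conj(0)
  = (4) + (-4) + (-2) + (2) + (0) + (0)
  = 0.
Dividing by |G| = 12 gives 0/12 = 0, matching the row-orthogonality relation <chi_5, chi_6> = [chi_5 = chi_6].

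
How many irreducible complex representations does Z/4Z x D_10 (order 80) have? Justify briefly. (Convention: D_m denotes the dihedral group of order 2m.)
32

The number of irreducible complex representations of a finite group equals its number of conjugacy classes. For a direct product, #classes(G x H) = #classes(G) * #classes(H). Z/4Z has 4 classes (abelian), D_10 has 8 classes, so 4 * 8 = 32, so Z/4Z x D_10 (order 80) has exactly 32 irreducible complex representations.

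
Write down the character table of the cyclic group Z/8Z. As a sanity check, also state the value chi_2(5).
Character table of Z/8Z (irreps indexed chi_0,...,chi_7 with chi_k(m) = zeta_8^(k*m), zeta_8 = exp(2*pi*i/8)):
  irrep \ class  {0} (size 1)  {1} (size 1)    {2} (size 1)  {3} (size 1)    {4} (size 1)  {5} (size 1)    {6} (size 1)  {7} (size 1)  
  chi_0          1             1               1             1               1             1               1             1             
  chi_1          1             exp(I*pi/4)     I             exp(3*I*pi/4)   -1            exp(-3*I*pi/4)  -I            exp(-I*pi/4)  
  chi_2          1             I               -1            -I              1             I               -1            -I            
  chi_3          1             exp(3*I*pi/4)   -I            exp(I*pi/4)     -1            exp(-I*pi/4)    I             exp(-3*I*pi/4)
  chi_4          1             -1              1             -1              1             -1              1             -1            
  chi_5          1             exp(-3*I*pi/4)  I             exp(-I*pi/4)    -1            exp(I*pi/4)     -I            exp(3*I*pi/4) 
  chi_6          1             -I              -1            I               1             -I              -1            I             
  chi_7          1             exp(-I*pi/4)    -I            exp(-3*I*pi/4)  -1            exp(3*I*pi/4)   I             exp(I*pi/4)   

Spot check: chi_2(5) = zeta_8^(2*5) = zeta_8^10 = I.

Solution. Z/8Z is abelian, so all 8 irreducible complex representations are 1-dimensional. They are given by chi_k(m) = zeta_8^(k*m) for k = 0,...,7. Row orthogonality: sum_m chi_k(m) conj(chi_l(m)) = 8 * [k = l].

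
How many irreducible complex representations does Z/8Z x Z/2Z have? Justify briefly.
16

Why: The number of irreducible complex representations of a finite group equals its number of conjugacy classes. Z/8Z x Z/2Z is abelian of order 16, so every element is its own conjugacy class: 16 classes, so Z/8Z x Z/2Z (order 16) has exactly 16 irreducible complex representations.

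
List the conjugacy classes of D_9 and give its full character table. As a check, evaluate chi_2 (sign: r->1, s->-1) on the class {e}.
Conjugacy classes: {e} of size 1, {r^1, r^8} of size 2, {r^2, r^7} of size 2, {r^3, r^6} of size 2, {r^4, r^5} of size 2, {s, sr, ..., sr^8} of size 9.
Character table:
  irrep \ class              {e} (size 1)  {r^1, r^8} (size 2)  {r^2, r^7} (size 2)  {r^3, r^6} (size 2)  {r^4, r^5} (size 2)  {s, sr, ..., sr^8} (size 9)
  chi_1 (triv)               1             1                    1                    1                    1                    1                          
  chi_2 (sign: r->1, s->-1)  1             1                    1                    1                    1                    -1                         
  chi_3 (2d, j=1)            2             2*cos(2*pi/9)        2*cos(4*pi/9)        -1                   -2*cos(pi/9)         0                          
  chi_4 (2d, j=2)            2             2*cos(4*pi/9)        -2*cos(pi/9)         -1                   2*cos(2*pi/9)        0                          
  chi_5 (2d, j=3)            2             -1                   -1                   2                    -1                   0                          
  chi_6 (2d, j=4)            2             -2*cos(pi/9)         2*cos(2*pi/9)        -1                   2*cos(4*pi/9)        0                          

Spot check: chi_2 (sign: r->1, s->-1) on {e} = 1.

Explanation: D_9 has order 2*9 = 18 with 6 conjugacy classes, hence 6 irreducibles. Sum of squared dims 1 + 1 + 4 + 4 + 4 + 4 = 18 = |G|. Linear characters come from the abelianisation; the 2-dimensional irreps have character r^k -> 2*cos(2*pi*j*k/9), reflections -> 0.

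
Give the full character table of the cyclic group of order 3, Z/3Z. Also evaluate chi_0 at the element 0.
Character table of Z/3Z (irreps indexed chi_0,...,chi_2 with chi_k(m) = zeta_3^(k*m), zeta_3 = exp(2*pi*i/3)):
  irrep \ class  {0} (size 1)  {1} (size 1)    {2} (size 1)  
  chi_0          1             1               1             
  chi_1          1             exp(2*I*pi/3)   exp(-2*I*pi/3)
  chi_2          1             exp(-2*I*pi/3)  exp(2*I*pi/3) 

Spot check: chi_0(0) = zeta_3^(0*0) = zeta_3^0 = 1.

Solution. Z/3Z is abelian, so all 3 irreducible complex representations are 1-dimensional. They are given by chi_k(m) = zeta_3^(k*m) for k = 0,...,2. Row orthogonality: sum_m chi_k(m) conj(chi_l(m)) = 3 * [k = l].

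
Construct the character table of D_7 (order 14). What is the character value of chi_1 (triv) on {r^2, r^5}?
Conjugacy classes: {e} of size 1, {r^1, r^6} of size 2, {r^2, r^5} of size 2, {r^3, r^4} of size 2, {s, sr, ..., sr^6} of size 7.
Character table:
  irrep \ class              {e} (size 1)  {r^1, r^6} (size 2)  {r^2, r^5} (size 2)  {r^3, r^4} (size 2)  {s, sr, ..., sr^6} (size 7)
  chi_1 (triv)               1             1                    1                    1                    1                          
  chi_2 (sign: r->1, s->-1)  1             1                    1                    1                    -1                         
  chi_3 (2d, j=1)            2             2*cos(2*pi/7)        -2*cos(3*pi/7)       -2*cos(pi/7)         0                          
  chi_4 (2d, j=2)            2             -2*cos(3*pi/7)       -2*cos(pi/7)         2*cos(2*pi/7)        0                          
  chi_5 (2d, j=3)            2             -2*cos(pi/7)         2*cos(2*pi/7)        -2*cos(3*pi/7)       0                          

Spot check: chi_1 (triv) on {r^2, r^5} = 1.

Derivation: D_7 has order 2*7 = 14 with 5 conjugacy classes, hence 5 irreducibles. Sum of squared dims 1 + 1 + 4 + 4 + 4 = 14 = |G|. Linear characters come from the abelianisation; the 2-dimensional irreps have character r^k -> 2*cos(2*pi*j*k/7), reflections -> 0.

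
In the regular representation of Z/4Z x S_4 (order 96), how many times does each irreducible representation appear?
Each irreducible V_i of dimension d_i appears with multiplicity d_i, i.e. rho_reg = (direct sum over all irreducibles V_i) d_i V_i. The irreducible dimensions for Z/4Z x S_4 are 1, 1, 1, 1, 1, 1, 1, 1, 2, 2, 2, 2, 3, 3, 3, 3, 3, 3, 3, 3: 8 irreducibles of dimension 1, each with multiplicity 1; 4 irreducibles of dimension 2, each with multiplicity 2; 8 irreducibles of dimension 3, each with multiplicity 3. Total dimension 8*1*1 + 4*2*2 + 8*3*3 = 96 = |G|.

Solution. General theorem: in the regular representation of a finite group G, each irreducible appears with multiplicity equal to its dimension. Check: dim(rho_reg) = sum d_i^2 = 1 + 1 + 1 + 1 + 1 + 1 + 1 + 1 + 4 + 4 + 4 + 4 + 9 + 9 + 9 + 9 + 9 + 9 + 9 + 9 = 96 = |G|.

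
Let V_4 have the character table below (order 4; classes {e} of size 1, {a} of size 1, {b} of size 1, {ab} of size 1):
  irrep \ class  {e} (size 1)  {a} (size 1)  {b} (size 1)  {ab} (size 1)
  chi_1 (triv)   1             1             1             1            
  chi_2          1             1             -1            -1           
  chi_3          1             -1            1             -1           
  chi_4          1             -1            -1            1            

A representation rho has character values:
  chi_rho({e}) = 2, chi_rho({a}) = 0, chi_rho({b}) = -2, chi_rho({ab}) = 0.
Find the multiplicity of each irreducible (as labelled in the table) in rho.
Multiplicities: chi_1: 0, chi_2: 1, chi_3: 0, chi_4: 1.

Explanation: Use <chi_rho, chi> = (1/|G|) sum_C |C| * chi_rho(C) * conj(chi(C)) with |G| = 4 for each irreducible chi in the table:
  <chi_rho, chi_1> = (1/4)[1*(2)*conj(1) + 1*(0)*conj(1) + 1*(-2)*conj(1) + 1*(0)*conj(1)]
      = (1/4)[(2) + (0) + (-2) + (0)] = 0/4 = 0
  <chi_rho, chi_2> = (1/4)[1*(2)*conj(1) + 1*(0)*conj(1) + 1*(-2)*conj(-1) + 1*(0)*conj(-1)]
      = (1/4)[(2) + (0) + (2) + (0)] = 4/4 = 1
  <chi_rho, chi_3> = (1/4)[1*(2)*conj(1) + 1*(0)*conj(-1) + 1*(-2)*conj(1) + 1*(0)*conj(-1)]
      = (1/4)[(2) + (0) + (-2) + (0)] = 0/4 = 0
  <chi_rho, chi_4> = (1/4)[1*(2)*conj(1) + 1*(0)*conj(-1) + 1*(-2)*conj(-1) + 1*(0)*conj(1)]
      = (1/4)[(2) + (0) + (2) + (0)] = 4/4 = 1
Dimension check: dim(rho) = sum (mult * dim) = 0*1 + 1*1 + 0*1 + 1*1 = 2 = chi_rho(e) = 2.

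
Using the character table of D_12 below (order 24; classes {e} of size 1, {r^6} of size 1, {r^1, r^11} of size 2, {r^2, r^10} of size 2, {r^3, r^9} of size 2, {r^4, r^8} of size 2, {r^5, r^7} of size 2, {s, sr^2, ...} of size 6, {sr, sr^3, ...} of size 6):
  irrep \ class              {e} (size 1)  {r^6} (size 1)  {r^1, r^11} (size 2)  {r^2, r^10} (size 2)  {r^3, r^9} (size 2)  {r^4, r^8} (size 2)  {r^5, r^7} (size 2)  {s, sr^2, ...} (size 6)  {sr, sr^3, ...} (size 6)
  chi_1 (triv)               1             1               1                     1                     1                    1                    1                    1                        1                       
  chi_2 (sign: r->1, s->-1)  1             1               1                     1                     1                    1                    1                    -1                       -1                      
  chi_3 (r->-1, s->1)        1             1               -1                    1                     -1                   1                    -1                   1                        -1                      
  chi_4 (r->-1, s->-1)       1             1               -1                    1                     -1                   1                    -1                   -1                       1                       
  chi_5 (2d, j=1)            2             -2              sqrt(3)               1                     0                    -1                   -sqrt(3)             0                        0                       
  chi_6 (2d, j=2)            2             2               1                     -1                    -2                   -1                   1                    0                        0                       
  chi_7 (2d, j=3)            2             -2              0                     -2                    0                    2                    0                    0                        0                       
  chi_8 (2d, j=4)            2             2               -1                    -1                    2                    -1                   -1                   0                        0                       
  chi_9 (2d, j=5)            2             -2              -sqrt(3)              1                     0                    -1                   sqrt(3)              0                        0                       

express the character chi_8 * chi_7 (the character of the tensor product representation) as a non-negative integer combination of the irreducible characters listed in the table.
chi_8 tensor chi_7 = chi_5 + chi_9 (all other irreducibles have multiplicity 0).

Explanation: The character of a tensor product is the pointwise product (chi_8 * chi_7)(C) = chi_8(C) * chi_7(C):
  {e}: (2)*(2), {r^6}: (2)*(-2), {r^1, r^11}: (-1)*(0), {r^2, r^10}: (-1)*(-2), {r^3, r^9}: (2)*(0), {r^4, r^8}: (-1)*(2), {r^5, r^7}: (-1)*(0), {s, sr^2, ...}: (0)*(0), {sr, sr^3, ...}: (0)*(0)
so (chi_8 * chi_7) takes values
  {e} -> 4, {r^6} -> -4, {r^1, r^11} -> 0, {r^2, r^10} -> 2, {r^3, r^9} -> 0, {r^4, r^8} -> -2, {r^5, r^7} -> 0, {s, sr^2, ...} -> 0, {sr, sr^3, ...} -> 0.
Now take the inner product of this character with each irreducible chi from the table, <chi_8*chi_7, chi> = (1/24) sum_C |C| (chi_8*chi_7)(C) conj(chi(C)):
  <chi_8*chi_7, chi_1> = (1/24)[1*(4)*conj(1) + 1*(-4)*conj(1) + 2*(0)*conj(1) + 2*(2)*conj(1) + 2*(0)*conj(1) + 2*(-2)*conj(1) + 2*(0)*conj(1) + 6*(0)*conj(1) + 6*(0)*conj(1)]
      = (1/24)[(4) + (-4) + (0) + (4) + (0) + (-4) + (0) + (0) + (0)] = 0/24 = 0
  <chi_8*chi_7, chi_2> = (1/24)[1*(4)*conj(1) + 1*(-4)*conj(1) + 2*(0)*conj(1) + 2*(2)*conj(1) + 2*(0)*conj(1) + 2*(-2)*conj(1) + 2*(0)*conj(1) + 6*(0)*conj(-1) + 6*(0)*conj(-1)]
      = (1/24)[(4) + (-4) + (0) + (4) + (0) + (-4) + (0) + (0) + (0)] = 0/24 = 0
  <chi_8*chi_7, chi_3> = (1/24)[1*(4)*conj(1) + 1*(-4)*conj(1) + 2*(0)*conj(-1) + 2*(2)*conj(1) + 2*(0)*conj(-1) + 2*(-2)*conj(1) + 2*(0)*conj(-1) + 6*(0)*conj(1) + 6*(0)*conj(-1)]
      = (1/24)[(4) + (-4) + (0) + (4) + (0) + (-4) + (0) + (0) + (0)] = 0/24 = 0
  <chi_8*chi_7, chi_4> = (1/24)[1*(4)*conj(1) + 1*(-4)*conj(1) + 2*(0)*conj(-1) + 2*(2)*conj(1) + 2*(0)*conj(-1) + 2*(-2)*conj(1) + 2*(0)*conj(-1) + 6*(0)*conj(-1) + 6*(0)*conj(1)]
      = (1/24)[(4) + (-4) + (0) + (4) + (0) + (-4) + (0) + (0) + (0)] = 0/24 = 0
  <chi_8*chi_7, chi_5> = (1/24)[1*(4)*conj(2) + 1*(-4)*conj(-2) + 2*(0)*conj(sqrt(3)) + 2*(2)*conj(1) + 2*(0)*conj(0) + 2*(-2)*conj(-1) + 2*(0)*conj(-sqrt(3)) + 6*(0)*conj(0) + 6*(0)*conj(0)]
      = (1/24)[(8) + (8) + (0) + (4) + (0) + (4) + (0) + (0) + (0)] = 24/24 = 1
  <chi_8*chi_7, chi_6> = (1/24)[1*(4)*conj(2) + 1*(-4)*conj(2) + 2*(0)*conj(1) + 2*(2)*conj(-1) + 2*(0)*conj(-2) + 2*(-2)*conj(-1) + 2*(0)*conj(1) + 6*(0)*conj(0) + 6*(0)*conj(0)]
      = (1/24)[(8) + (-8) + (0) + (-4) + (0) + (4) + (0) + (0) + (0)] = 0/24 = 0
  <chi_8*chi_7, chi_7> = (1/24)[1*(4)*conj(2) + 1*(-4)*conj(-2) + 2*(0)*conj(0) + 2*(2)*conj(-2) + 2*(0)*conj(0) + 2*(-2)*conj(2) + 2*(0)*conj(0) + 6*(0)*conj(0) + 6*(0)*conj(0)]
      = (1/24)[(8) + (8) + (0) + (-8) + (0) + (-8) + (0) + (0) + (0)] = 0/24 = 0
  <chi_8*chi_7, chi_8> = (1/24)[1*(4)*conj(2) + 1*(-4)*conj(2) + 2*(0)*conj(-1) + 2*(2)*conj(-1) + 2*(0)*conj(2) + 2*(-2)*conj(-1) + 2*(0)*conj(-1) + 6*(0)*conj(0) + 6*(0)*conj(0)]
      = (1/24)[(8) + (-8) + (0) + (-4) + (0) + (4) + (0) + (0) + (0)] = 0/24 = 0
  <chi_8*chi_7, chi_9> = (1/24)[1*(4)*conj(2) + 1*(-4)*conj(-2) + 2*(0)*conj(-sqrt(3)) + 2*(2)*conj(1) + 2*(0)*conj(0) + 2*(-2)*conj(-1) + 2*(0)*conj(sqrt(3)) + 6*(0)*conj(0) + 6*(0)*conj(0)]
      = (1/24)[(8) + (8) + (0) + (4) + (0) + (4) + (0) + (0) + (0)] = 24/24 = 1
Hence the multiplicities are chi_5: 1, chi_9: 1. Dimension check: dim(chi_8)*dim(chi_7) = 2*2 = 4 and sum (mult * dim) = 1*2 + 1*2 = 4.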